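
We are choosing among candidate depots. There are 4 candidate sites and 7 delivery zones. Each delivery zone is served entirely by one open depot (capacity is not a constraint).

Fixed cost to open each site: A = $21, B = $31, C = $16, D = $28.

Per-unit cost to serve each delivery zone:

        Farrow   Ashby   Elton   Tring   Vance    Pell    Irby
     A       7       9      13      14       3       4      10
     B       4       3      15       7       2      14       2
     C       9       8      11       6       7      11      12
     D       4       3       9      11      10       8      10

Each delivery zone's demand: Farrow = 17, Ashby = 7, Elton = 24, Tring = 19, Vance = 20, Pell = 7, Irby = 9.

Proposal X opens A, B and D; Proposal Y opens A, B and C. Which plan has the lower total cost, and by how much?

Proposal X is cheaper by 17.

Proposal X: {A, B, D}: Farrow→B 4·17=68, Ashby→B 3·7=21, Elton→D 9·24=216, Tring→B 7·19=133, Vance→B 2·20=40, Pell→A 4·7=28, Irby→B 2·9=18. Service 524; fixed 80; total 604.
Proposal Y: {A, B, C}: Farrow→B 4·17=68, Ashby→B 3·7=21, Elton→C 11·24=264, Tring→C 6·19=114, Vance→B 2·20=40, Pell→A 4·7=28, Irby→B 2·9=18. Service 553; fixed 68; total 621.
Difference: |604 − 621| = 17.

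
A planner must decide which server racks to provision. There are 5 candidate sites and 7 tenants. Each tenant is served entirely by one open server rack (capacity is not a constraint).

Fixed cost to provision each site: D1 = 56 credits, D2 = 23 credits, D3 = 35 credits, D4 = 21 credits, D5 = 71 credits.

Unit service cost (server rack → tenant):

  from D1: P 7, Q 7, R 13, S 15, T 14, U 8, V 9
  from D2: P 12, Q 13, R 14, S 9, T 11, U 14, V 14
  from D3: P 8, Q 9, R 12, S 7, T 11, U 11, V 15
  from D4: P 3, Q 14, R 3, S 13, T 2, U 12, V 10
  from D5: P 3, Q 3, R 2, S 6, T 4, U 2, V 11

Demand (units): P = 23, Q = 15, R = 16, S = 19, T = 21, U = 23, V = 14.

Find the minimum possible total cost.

For any fixed open set, each tenant goes to its cheapest open site; total = fixed + service.
{D4, D5}: P→D4 3·23=69, Q→D5 3·15=45, R→D5 2·16=32, S→D5 6·19=114, T→D4 2·21=42, U→D5 2·23=46, V→D4 10·14=140. Service 488; fixed 92; total 580.
{D2, D4, D5}: P→D4 3·23=69, Q→D5 3·15=45, R→D5 2·16=32, S→D5 6·19=114, T→D4 2·21=42, U→D5 2·23=46, V→D4 10·14=140. Service 488; fixed 115; total 603.
{D3, D4, D5}: P→D4 3·23=69, Q→D5 3·15=45, R→D5 2·16=32, S→D5 6·19=114, T→D4 2·21=42, U→D5 2·23=46, V→D4 10·14=140. Service 488; fixed 127; total 615.
{D1, D2, D3, D4, D5}: service 474 + fixed 206 = 680
No other subset beats 580.

Minimum total cost: 580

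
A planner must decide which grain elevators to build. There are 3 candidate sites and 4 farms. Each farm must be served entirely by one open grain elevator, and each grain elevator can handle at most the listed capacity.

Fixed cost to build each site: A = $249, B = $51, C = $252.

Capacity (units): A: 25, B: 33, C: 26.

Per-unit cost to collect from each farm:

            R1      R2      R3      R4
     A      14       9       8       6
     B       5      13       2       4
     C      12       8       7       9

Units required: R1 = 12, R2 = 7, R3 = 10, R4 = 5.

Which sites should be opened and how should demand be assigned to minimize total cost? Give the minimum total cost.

Minimum total cost: 459

Open {B, C}: R1→B 5·12=60, R2→C 8·7=56, R3→B 2·10=20, R4→B 4·5=20.
Loads: B carries 27/33, C carries 7/26. Service 156; fixed 303; total 459.
Next best feasible plan costs 463.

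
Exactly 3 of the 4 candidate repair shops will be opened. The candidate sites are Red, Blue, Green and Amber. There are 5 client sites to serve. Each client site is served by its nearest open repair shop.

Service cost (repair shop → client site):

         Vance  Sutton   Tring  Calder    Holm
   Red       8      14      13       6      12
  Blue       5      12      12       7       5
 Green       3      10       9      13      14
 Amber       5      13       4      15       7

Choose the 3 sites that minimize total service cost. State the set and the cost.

Choose Blue, Green and Amber; total service cost 29.

With exactly 3 open, each client site uses its cheapest among the chosen.
{Blue, Green, Amber}: Vance→Green 3, Sutton→Green 10, Tring→Amber 4, Calder→Blue 7, Holm→Blue 5. Service cost 29.
{Red, Green, Amber}: service cost 30
{Red, Blue, Amber}: service cost 32
Among all 4 size-3 choices, {Blue, Green, Amber} is lowest.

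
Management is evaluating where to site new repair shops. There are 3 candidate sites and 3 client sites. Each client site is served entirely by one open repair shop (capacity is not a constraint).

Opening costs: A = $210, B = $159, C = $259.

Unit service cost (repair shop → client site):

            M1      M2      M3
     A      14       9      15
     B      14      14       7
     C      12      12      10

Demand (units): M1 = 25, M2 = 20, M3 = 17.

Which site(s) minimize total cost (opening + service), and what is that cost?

Open B only; minimum total cost 908.

For any fixed open set, each client site goes to its cheapest open site; total = fixed + service.
{B}: M1→B 14·25=350, M2→B 14·20=280, M3→B 7·17=119. Service 749; fixed 159; total 908.
{C}: service 710 + fixed 259 = 969
{A}: service 785 + fixed 210 = 995
{A, B, C}: M1→C 12·25=300, M2→A 9·20=180, M3→B 7·17=119. Service 599; fixed 628; total 1227.
No other subset beats 908.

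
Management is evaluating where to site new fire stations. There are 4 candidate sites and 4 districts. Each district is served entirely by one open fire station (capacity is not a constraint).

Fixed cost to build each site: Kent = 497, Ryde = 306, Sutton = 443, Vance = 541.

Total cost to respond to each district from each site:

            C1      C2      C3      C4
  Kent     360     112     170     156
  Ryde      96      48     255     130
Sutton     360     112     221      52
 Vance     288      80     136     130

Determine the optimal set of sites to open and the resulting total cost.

For any fixed open set, each district goes to its cheapest open site; total = fixed + service.
{Ryde}: C1→Ryde 96, C2→Ryde 48, C3→Ryde 255, C4→Ryde 130. Service 529; fixed 306; total 835.
{Ryde, Sutton}: service 417 + fixed 749 = 1166
{Vance}: service 634 + fixed 541 = 1175
{Kent, Ryde, Sutton, Vance}: service 332 + fixed 1787 = 2119
No other subset beats 835.

Open Ryde only; minimum total cost 835.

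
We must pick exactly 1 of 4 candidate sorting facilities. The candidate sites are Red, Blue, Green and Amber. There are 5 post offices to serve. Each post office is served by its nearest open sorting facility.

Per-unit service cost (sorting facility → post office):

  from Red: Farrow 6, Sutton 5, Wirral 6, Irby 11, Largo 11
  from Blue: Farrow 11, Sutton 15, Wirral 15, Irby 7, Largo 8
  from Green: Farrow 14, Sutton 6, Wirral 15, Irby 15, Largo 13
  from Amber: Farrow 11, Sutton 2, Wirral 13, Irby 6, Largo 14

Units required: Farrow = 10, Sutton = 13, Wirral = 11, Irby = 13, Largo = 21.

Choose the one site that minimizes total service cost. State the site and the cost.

With exactly 1 open, each post office uses its cheapest among the chosen.
{Red}: Farrow→Red 6·10=60, Sutton→Red 5·13=65, Wirral→Red 6·11=66, Irby→Red 11·13=143, Largo→Red 11·21=231. Service cost 565.
{Amber}: service cost 651
{Blue}: service cost 729
Among all 4 size-1 choices, {Red} is lowest.

Choose Red only; total service cost 565.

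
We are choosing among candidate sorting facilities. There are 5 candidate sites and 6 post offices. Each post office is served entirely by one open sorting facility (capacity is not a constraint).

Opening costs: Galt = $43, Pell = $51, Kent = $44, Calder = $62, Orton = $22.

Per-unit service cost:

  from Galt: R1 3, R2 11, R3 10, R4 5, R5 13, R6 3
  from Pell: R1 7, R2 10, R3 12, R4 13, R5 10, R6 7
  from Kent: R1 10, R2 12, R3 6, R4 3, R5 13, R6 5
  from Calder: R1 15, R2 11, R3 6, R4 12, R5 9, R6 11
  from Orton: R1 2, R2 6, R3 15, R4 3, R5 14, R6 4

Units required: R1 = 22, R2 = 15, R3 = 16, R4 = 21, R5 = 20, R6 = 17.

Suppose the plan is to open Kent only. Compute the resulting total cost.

Total cost: 948

Each post office is assigned to its cheapest site among the open ones.
{Kent}: R1→Kent 10·22=220, R2→Kent 12·15=180, R3→Kent 6·16=96, R4→Kent 3·21=63, R5→Kent 13·20=260, R6→Kent 5·17=85. Service 904; fixed 44; total 948.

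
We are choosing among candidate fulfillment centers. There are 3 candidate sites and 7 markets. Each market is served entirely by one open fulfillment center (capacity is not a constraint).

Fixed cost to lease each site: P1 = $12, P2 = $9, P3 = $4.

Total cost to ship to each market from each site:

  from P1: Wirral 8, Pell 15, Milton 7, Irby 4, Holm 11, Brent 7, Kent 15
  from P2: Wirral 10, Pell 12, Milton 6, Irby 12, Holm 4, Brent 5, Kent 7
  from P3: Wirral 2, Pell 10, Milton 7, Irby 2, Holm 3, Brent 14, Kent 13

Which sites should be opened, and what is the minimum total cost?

Open P2 and P3; minimum total cost 48.

For any fixed open set, each market goes to its cheapest open site; total = fixed + service.
{P2, P3}: Wirral→P3 2, Pell→P3 10, Milton→P2 6, Irby→P3 2, Holm→P3 3, Brent→P2 5, Kent→P2 7. Service 35; fixed 13; total 48.
{P3}: Wirral→P3 2, Pell→P3 10, Milton→P3 7, Irby→P3 2, Holm→P3 3, Brent→P3 14, Kent→P3 13. Service 51; fixed 4; total 55.
{P1, P2, P3}: service 35 + fixed 25 = 60
No other subset beats 48.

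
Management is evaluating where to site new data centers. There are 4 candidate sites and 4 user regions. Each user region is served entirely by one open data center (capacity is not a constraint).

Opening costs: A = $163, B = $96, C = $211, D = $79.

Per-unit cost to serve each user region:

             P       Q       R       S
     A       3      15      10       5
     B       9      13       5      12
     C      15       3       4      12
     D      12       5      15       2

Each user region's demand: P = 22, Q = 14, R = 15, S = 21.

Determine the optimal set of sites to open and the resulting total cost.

For any fixed open set, each user region goes to its cheapest open site; total = fixed + service.
{B, D}: P→B 9·22=198, Q→D 5·14=70, R→B 5·15=75, S→D 2·21=42. Service 385; fixed 175; total 560.
{A, D}: service 328 + fixed 242 = 570
{A, B, D}: service 253 + fixed 338 = 591
{A, B, C, D}: service 210 + fixed 549 = 759
No other subset beats 560.

Open B and D; minimum total cost 560.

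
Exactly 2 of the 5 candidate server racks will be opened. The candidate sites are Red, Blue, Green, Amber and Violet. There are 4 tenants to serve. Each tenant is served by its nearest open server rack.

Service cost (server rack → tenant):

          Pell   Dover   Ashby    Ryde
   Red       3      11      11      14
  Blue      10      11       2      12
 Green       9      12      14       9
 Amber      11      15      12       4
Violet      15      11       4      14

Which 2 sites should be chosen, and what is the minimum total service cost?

Choose Blue and Amber; total service cost 27.

With exactly 2 open, each tenant uses its cheapest among the chosen.
{Blue, Amber}: Pell→Blue 10, Dover→Blue 11, Ashby→Blue 2, Ryde→Amber 4. Service cost 27.
{Red, Blue}: service cost 28
{Red, Amber}: service cost 29
Among all 10 size-2 choices, {Blue, Amber} is lowest.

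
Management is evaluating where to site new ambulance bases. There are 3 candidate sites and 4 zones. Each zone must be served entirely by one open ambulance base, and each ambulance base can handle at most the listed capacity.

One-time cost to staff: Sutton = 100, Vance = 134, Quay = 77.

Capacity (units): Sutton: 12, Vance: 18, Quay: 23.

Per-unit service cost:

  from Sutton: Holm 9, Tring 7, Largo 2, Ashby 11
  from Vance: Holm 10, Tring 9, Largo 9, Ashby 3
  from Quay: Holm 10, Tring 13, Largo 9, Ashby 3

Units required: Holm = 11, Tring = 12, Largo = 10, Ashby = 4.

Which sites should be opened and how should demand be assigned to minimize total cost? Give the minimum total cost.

Minimum total cost: 531

Open {Vance, Quay}: Holm→Quay 10·11=110, Tring→Vance 9·12=108, Largo→Quay 9·10=90, Ashby→Vance 3·4=12.
Loads: Vance carries 16/18, Quay carries 21/23. Service 320; fixed 211; total 531.
Next best feasible plan costs 561.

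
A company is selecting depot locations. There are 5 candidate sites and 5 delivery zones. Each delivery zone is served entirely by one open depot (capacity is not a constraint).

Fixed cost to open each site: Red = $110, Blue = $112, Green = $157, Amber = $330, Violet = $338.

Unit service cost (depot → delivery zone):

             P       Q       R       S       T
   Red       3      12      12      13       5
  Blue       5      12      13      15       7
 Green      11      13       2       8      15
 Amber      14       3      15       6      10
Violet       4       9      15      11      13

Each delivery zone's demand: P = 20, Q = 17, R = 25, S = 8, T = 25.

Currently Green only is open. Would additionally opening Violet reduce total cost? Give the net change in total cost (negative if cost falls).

Current service cost with {Green}: 930.
Adding Violet: each delivery zone re-picks its cheapest; new service cost 672, saving 258.
Extra fixed cost: 338. Net change = 338 − 258 = 80.
(Totals: 1087 → 1167.)

No — net change +80 (cost rises by 80).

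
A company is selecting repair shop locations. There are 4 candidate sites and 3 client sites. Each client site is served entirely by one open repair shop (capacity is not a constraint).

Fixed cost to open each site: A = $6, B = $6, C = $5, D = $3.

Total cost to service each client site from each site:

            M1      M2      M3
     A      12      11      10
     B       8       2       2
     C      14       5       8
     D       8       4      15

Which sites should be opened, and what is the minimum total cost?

Open B only; minimum total cost 18.

For any fixed open set, each client site goes to its cheapest open site; total = fixed + service.
{B}: M1→B 8, M2→B 2, M3→B 2. Service 12; fixed 6; total 18.
{B, D}: M1→B 8, M2→B 2, M3→B 2. Service 12; fixed 9; total 21.
{B, C}: M1→B 8, M2→B 2, M3→B 2. Service 12; fixed 11; total 23.
{A, B, C, D}: M1→B 8, M2→B 2, M3→B 2. Service 12; fixed 20; total 32.
(All 15 nonempty subsets were checked; B only is lowest.)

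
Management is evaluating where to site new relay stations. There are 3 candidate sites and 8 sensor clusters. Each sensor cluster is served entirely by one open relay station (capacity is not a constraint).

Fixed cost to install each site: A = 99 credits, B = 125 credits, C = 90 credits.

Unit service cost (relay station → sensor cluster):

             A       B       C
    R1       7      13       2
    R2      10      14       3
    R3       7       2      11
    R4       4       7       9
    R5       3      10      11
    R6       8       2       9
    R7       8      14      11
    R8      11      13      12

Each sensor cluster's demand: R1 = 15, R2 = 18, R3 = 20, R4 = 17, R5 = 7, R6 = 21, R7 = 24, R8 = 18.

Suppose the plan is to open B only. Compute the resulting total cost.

Each sensor cluster is assigned to its cheapest site among the open ones.
{B}: R1→B 13·15=195, R2→B 14·18=252, R3→B 2·20=40, R4→B 7·17=119, R5→B 10·7=70, R6→B 2·21=42, R7→B 14·24=336, R8→B 13·18=234. Service 1288; fixed 125; total 1413.

Total cost: 1413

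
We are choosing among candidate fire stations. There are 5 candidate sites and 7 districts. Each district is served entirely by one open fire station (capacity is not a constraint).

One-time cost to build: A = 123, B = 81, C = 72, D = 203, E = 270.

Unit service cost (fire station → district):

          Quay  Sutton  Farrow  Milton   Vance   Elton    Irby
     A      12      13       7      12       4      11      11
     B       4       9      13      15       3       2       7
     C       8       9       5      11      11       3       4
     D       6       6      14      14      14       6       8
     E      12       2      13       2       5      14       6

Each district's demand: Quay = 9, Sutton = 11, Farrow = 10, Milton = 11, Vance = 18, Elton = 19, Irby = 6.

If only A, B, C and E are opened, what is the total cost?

Each district is assigned to its cheapest site among the open ones.
{A, B, C, E}: Quay→B 4·9=36, Sutton→E 2·11=22, Farrow→C 5·10=50, Milton→E 2·11=22, Vance→B 3·18=54, Elton→B 2·19=38, Irby→C 4·6=24. Service 246; fixed 546; total 792.

Total cost: 792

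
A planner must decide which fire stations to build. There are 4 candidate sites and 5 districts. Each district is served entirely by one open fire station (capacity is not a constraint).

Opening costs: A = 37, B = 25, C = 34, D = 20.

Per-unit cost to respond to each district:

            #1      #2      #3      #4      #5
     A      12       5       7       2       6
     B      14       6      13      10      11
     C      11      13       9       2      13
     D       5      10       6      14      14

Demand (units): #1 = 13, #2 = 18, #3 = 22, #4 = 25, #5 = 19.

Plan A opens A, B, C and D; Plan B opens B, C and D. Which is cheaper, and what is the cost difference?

Plan A is cheaper by 76.

Plan A: {A, B, C, D}: #1→D 5·13=65, #2→A 5·18=90, #3→D 6·22=132, #4→A 2·25=50, #5→A 6·19=114. Service 451; fixed 116; total 567.
Plan B: {B, C, D}: #1→D 5·13=65, #2→B 6·18=108, #3→D 6·22=132, #4→C 2·25=50, #5→B 11·19=209. Service 564; fixed 79; total 643.
Difference: |567 − 643| = 76.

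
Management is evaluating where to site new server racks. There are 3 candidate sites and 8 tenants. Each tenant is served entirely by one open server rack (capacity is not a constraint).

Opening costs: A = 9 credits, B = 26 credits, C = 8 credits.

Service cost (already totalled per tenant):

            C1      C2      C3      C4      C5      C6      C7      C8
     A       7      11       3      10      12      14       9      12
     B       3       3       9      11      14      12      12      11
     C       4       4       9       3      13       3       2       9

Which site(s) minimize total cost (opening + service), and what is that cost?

Open C only; minimum total cost 55.

For any fixed open set, each tenant goes to its cheapest open site; total = fixed + service.
{C}: C1→C 4, C2→C 4, C3→C 9, C4→C 3, C5→C 13, C6→C 3, C7→C 2, C8→C 9. Service 47; fixed 8; total 55.
{A, C}: service 40 + fixed 17 = 57
{B, C}: C1→B 3, C2→B 3, C3→B 9, C4→C 3, C5→C 13, C6→C 3, C7→C 2, C8→C 9. Service 45; fixed 34; total 79.
{A, B, C}: service 38 + fixed 43 = 81
No other subset beats 55.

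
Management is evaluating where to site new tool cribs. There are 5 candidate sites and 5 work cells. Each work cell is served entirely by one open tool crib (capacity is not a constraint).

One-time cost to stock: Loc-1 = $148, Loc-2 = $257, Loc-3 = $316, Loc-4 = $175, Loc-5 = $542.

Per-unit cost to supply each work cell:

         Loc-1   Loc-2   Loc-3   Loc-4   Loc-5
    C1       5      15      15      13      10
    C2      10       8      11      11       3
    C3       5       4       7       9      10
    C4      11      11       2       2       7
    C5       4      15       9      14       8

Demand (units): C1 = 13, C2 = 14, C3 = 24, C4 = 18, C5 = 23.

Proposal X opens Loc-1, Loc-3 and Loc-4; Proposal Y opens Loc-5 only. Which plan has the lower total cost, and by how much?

Proposal X: {Loc-1, Loc-3, Loc-4}: C1→Loc-1 5·13=65, C2→Loc-1 10·14=140, C3→Loc-1 5·24=120, C4→Loc-3 2·18=36, C5→Loc-1 4·23=92. Service 453; fixed 639; total 1092.
Proposal Y: {Loc-5}: C1→Loc-5 10·13=130, C2→Loc-5 3·14=42, C3→Loc-5 10·24=240, C4→Loc-5 7·18=126, C5→Loc-5 8·23=184. Service 722; fixed 542; total 1264.
Difference: |1092 − 1264| = 172.

Proposal X is cheaper by 172.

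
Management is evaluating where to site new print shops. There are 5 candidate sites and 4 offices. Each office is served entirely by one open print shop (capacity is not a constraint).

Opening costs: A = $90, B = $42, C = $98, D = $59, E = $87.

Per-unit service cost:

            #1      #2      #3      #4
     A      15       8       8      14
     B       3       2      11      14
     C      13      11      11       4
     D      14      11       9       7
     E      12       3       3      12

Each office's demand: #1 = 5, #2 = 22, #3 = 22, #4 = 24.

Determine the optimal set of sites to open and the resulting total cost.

Open B, C and E; minimum total cost 448.

For any fixed open set, each office goes to its cheapest open site; total = fixed + service.
{B, C, E}: #1→B 3·5=15, #2→B 2·22=44, #3→E 3·22=66, #4→C 4·24=96. Service 221; fixed 227; total 448.
{C, E}: #1→E 12·5=60, #2→E 3·22=66, #3→E 3·22=66, #4→C 4·24=96. Service 288; fixed 185; total 473.
{B, D, E}: service 293 + fixed 188 = 481
{A, B, C, D, E}: service 221 + fixed 376 = 597
No other subset beats 448.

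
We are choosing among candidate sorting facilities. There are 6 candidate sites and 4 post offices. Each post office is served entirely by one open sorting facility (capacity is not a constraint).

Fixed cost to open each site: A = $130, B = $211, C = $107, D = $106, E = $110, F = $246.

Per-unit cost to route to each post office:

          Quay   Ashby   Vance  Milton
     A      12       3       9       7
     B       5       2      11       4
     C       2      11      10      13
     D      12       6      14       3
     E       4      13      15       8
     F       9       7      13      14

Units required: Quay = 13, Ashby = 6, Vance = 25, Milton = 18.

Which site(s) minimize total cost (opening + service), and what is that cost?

For any fixed open set, each post office goes to its cheapest open site; total = fixed + service.
{C, D}: Quay→C 2·13=26, Ashby→D 6·6=36, Vance→C 10·25=250, Milton→D 3·18=54. Service 366; fixed 213; total 579.
{A, C}: service 395 + fixed 237 = 632
{B}: Quay→B 5·13=65, Ashby→B 2·6=12, Vance→B 11·25=275, Milton→B 4·18=72. Service 424; fixed 211; total 635.
{A, B, C, D, E, F}: Quay→C 2·13=26, Ashby→B 2·6=12, Vance→A 9·25=225, Milton→D 3·18=54. Service 317; fixed 910; total 1227.
No other subset beats 579.

Open C and D; minimum total cost 579.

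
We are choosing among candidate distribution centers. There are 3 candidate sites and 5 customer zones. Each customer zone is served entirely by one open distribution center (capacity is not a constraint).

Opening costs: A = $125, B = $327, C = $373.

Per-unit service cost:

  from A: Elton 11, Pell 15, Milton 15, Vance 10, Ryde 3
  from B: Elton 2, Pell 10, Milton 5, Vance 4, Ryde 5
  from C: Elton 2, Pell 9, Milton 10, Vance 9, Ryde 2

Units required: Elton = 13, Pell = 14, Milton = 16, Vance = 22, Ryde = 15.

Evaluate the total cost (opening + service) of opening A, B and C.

Total cost: 1175

Each customer zone is assigned to its cheapest site among the open ones.
{A, B, C}: Elton→B 2·13=26, Pell→C 9·14=126, Milton→B 5·16=80, Vance→B 4·22=88, Ryde→C 2·15=30. Service 350; fixed 825; total 1175.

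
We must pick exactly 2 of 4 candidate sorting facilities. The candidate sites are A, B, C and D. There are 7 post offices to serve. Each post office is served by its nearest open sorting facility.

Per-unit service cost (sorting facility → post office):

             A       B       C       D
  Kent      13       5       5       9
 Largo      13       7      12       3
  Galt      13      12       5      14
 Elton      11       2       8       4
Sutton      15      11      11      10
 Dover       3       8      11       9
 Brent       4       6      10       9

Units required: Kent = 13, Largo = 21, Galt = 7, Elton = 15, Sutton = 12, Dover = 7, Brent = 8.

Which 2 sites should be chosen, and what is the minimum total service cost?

With exactly 2 open, each post office uses its cheapest among the chosen.
{B, D}: Kent→B 5·13=65, Largo→D 3·21=63, Galt→B 12·7=84, Elton→B 2·15=30, Sutton→D 10·12=120, Dover→B 8·7=56, Brent→B 6·8=48. Service cost 466.
{C, D}: service cost 478
{A, D}: service cost 504
Among all 6 size-2 choices, {B, D} is lowest.

Choose B and D; total service cost 466.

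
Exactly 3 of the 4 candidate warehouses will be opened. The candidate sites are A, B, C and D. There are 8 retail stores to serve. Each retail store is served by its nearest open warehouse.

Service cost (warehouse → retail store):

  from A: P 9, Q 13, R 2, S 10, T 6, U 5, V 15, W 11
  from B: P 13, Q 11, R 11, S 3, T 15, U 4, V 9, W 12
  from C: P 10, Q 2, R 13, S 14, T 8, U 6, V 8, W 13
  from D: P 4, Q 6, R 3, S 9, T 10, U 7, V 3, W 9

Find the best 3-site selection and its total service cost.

Choose B, C and D; total service cost 36.

With exactly 3 open, each retail store uses its cheapest among the chosen.
{B, C, D}: P→D 4, Q→C 2, R→D 3, S→B 3, T→C 8, U→B 4, V→D 3, W→D 9. Service cost 36.
{A, B, D}: service cost 37
{A, C, D}: service cost 40
Among all 4 size-3 choices, {B, C, D} is lowest.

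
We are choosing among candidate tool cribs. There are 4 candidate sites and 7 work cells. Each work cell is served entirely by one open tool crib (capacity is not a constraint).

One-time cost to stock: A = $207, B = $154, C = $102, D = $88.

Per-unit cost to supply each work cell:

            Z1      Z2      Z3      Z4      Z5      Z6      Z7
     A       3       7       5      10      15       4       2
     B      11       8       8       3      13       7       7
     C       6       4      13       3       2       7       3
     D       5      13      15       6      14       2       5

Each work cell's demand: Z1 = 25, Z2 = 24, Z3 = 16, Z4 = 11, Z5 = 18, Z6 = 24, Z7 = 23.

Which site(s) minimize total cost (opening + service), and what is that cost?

Open A and C; minimum total cost 771.

For any fixed open set, each work cell goes to its cheapest open site; total = fixed + service.
{A, C}: Z1→A 3·25=75, Z2→C 4·24=96, Z3→A 5·16=80, Z4→C 3·11=33, Z5→C 2·18=36, Z6→A 4·24=96, Z7→A 2·23=46. Service 462; fixed 309; total 771.
{C, D}: service 615 + fixed 190 = 805
{A, C, D}: Z1→A 3·25=75, Z2→C 4·24=96, Z3→A 5·16=80, Z4→C 3·11=33, Z5→C 2·18=36, Z6→D 2·24=48, Z7→A 2·23=46. Service 414; fixed 397; total 811.
{A, B, C, D}: Z1→A 3·25=75, Z2→C 4·24=96, Z3→A 5·16=80, Z4→B 3·11=33, Z5→C 2·18=36, Z6→D 2·24=48, Z7→A 2·23=46. Service 414; fixed 551; total 965.
No other subset beats 771.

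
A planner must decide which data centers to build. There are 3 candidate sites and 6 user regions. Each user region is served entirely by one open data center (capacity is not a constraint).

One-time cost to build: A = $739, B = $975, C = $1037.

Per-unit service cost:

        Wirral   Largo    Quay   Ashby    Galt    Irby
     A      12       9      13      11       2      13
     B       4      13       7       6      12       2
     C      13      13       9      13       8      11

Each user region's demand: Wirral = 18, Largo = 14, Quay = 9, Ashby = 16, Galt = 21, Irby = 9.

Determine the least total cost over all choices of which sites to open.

For any fixed open set, each user region goes to its cheapest open site; total = fixed + service.
{A}: Wirral→A 12·18=216, Largo→A 9·14=126, Quay→A 13·9=117, Ashby→A 11·16=176, Galt→A 2·21=42, Irby→A 13·9=117. Service 794; fixed 739; total 1533.
{B}: service 683 + fixed 975 = 1658
{C}: Wirral→C 13·18=234, Largo→C 13·14=182, Quay→C 9·9=81, Ashby→C 13·16=208, Galt→C 8·21=168, Irby→C 11·9=99. Service 972; fixed 1037; total 2009.
{A, B, C}: Wirral→B 4·18=72, Largo→A 9·14=126, Quay→B 7·9=63, Ashby→B 6·16=96, Galt→A 2·21=42, Irby→B 2·9=18. Service 417; fixed 2751; total 3168.
No other subset beats 1533.

Minimum total cost: 1533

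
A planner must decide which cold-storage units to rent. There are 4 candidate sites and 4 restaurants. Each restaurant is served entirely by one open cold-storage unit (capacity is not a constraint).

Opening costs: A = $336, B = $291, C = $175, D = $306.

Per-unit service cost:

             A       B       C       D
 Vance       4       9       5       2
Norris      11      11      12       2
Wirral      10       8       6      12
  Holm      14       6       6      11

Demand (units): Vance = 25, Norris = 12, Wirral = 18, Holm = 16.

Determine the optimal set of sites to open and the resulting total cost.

For any fixed open set, each restaurant goes to its cheapest open site; total = fixed + service.
{C}: Vance→C 5·25=125, Norris→C 12·12=144, Wirral→C 6·18=108, Holm→C 6·16=96. Service 473; fixed 175; total 648.
{C, D}: service 278 + fixed 481 = 759
{D}: service 466 + fixed 306 = 772
{A, B, C, D}: Vance→D 2·25=50, Norris→D 2·12=24, Wirral→C 6·18=108, Holm→B 6·16=96. Service 278; fixed 1108; total 1386.
(All 15 nonempty subsets were checked; C only is lowest.)

Open C only; minimum total cost 648.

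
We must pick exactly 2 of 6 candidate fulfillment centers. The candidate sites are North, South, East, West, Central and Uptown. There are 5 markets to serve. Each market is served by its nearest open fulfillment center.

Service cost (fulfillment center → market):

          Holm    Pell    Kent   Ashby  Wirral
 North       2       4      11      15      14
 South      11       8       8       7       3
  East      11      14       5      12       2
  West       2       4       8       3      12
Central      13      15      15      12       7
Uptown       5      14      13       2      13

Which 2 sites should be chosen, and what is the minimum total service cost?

With exactly 2 open, each market uses its cheapest among the chosen.
{East, West}: Holm→West 2, Pell→West 4, Kent→East 5, Ashby→West 3, Wirral→East 2. Service cost 16.
{South, West}: service cost 20
{North, South}: service cost 24
Among all 15 size-2 choices, {East, West} is lowest.

Choose East and West; total service cost 16.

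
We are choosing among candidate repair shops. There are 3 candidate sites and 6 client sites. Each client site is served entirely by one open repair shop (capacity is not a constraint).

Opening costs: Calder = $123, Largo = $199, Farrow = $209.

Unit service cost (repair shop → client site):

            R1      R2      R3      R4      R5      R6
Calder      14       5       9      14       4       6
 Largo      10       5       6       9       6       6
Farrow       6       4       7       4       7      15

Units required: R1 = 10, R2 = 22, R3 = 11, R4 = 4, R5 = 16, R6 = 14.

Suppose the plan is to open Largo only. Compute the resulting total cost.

Each client site is assigned to its cheapest site among the open ones.
{Largo}: R1→Largo 10·10=100, R2→Largo 5·22=110, R3→Largo 6·11=66, R4→Largo 9·4=36, R5→Largo 6·16=96, R6→Largo 6·14=84. Service 492; fixed 199; total 691.

Total cost: 691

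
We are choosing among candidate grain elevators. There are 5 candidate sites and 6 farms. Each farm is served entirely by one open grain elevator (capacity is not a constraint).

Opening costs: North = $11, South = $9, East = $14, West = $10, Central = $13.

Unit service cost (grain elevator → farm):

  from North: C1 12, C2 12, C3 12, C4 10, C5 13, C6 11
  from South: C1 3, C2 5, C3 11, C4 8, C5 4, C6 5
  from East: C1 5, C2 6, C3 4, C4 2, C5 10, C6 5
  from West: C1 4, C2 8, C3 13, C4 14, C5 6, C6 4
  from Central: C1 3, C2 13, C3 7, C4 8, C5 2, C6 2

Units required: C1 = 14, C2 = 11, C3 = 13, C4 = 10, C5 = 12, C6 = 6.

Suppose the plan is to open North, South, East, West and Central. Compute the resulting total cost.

Total cost: 262

Each farm is assigned to its cheapest site among the open ones.
{North, South, East, West, Central}: C1→South 3·14=42, C2→South 5·11=55, C3→East 4·13=52, C4→East 2·10=20, C5→Central 2·12=24, C6→Central 2·6=12. Service 205; fixed 57; total 262.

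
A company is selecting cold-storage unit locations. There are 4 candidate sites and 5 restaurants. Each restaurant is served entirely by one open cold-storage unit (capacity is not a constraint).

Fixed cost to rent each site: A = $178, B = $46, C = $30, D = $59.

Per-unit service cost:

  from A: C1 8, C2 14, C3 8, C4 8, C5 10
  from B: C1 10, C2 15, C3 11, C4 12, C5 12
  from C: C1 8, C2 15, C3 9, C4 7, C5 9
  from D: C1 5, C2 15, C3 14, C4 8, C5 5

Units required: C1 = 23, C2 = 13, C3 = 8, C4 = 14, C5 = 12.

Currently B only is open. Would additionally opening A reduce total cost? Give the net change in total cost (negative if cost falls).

No — net change +15 (cost rises by 15).

Current service cost with {B}: 825.
Adding A: each restaurant re-picks its cheapest; new service cost 662, saving 163.
Extra fixed cost: 178. Net change = 178 − 163 = 15.
(Totals: 871 → 886.)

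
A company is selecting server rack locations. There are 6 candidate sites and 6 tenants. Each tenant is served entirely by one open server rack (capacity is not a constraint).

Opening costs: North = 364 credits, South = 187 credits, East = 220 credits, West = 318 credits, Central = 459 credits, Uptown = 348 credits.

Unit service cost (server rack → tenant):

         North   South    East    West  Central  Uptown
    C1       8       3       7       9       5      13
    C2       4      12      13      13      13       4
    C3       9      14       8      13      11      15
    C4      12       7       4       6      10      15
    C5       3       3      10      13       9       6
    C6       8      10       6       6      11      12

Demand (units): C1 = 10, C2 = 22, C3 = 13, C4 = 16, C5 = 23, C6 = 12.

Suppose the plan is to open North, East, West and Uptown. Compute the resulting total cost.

Each tenant is assigned to its cheapest site among the open ones.
{North, East, West, Uptown}: C1→East 7·10=70, C2→North 4·22=88, C3→East 8·13=104, C4→East 4·16=64, C5→North 3·23=69, C6→East 6·12=72. Service 467; fixed 1250; total 1717.

Total cost: 1717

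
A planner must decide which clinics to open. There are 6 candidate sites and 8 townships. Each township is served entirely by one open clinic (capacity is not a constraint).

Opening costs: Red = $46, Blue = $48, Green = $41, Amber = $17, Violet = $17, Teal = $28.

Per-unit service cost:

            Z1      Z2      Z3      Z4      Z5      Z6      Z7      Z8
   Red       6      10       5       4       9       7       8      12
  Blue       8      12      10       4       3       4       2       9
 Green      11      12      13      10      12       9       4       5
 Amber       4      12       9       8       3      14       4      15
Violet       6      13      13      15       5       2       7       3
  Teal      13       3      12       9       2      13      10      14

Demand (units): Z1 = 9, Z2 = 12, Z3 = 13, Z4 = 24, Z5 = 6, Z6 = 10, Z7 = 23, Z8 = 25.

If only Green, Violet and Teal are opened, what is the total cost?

Total cost: 747

Each township is assigned to its cheapest site among the open ones.
{Green, Violet, Teal}: Z1→Violet 6·9=54, Z2→Teal 3·12=36, Z3→Teal 12·13=156, Z4→Teal 9·24=216, Z5→Teal 2·6=12, Z6→Violet 2·10=20, Z7→Green 4·23=92, Z8→Violet 3·25=75. Service 661; fixed 86; total 747.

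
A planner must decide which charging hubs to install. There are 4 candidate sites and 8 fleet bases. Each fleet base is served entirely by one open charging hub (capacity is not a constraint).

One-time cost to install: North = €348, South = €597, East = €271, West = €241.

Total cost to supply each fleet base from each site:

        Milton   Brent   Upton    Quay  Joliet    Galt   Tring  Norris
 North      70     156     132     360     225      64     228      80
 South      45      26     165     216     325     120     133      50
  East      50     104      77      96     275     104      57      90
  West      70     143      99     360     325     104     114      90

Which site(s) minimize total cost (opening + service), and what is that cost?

Open East only; minimum total cost 1124.

For any fixed open set, each fleet base goes to its cheapest open site; total = fixed + service.
{East}: Milton→East 50, Brent→East 104, Upton→East 77, Quay→East 96, Joliet→East 275, Galt→East 104, Tring→East 57, Norris→East 90. Service 853; fixed 271; total 1124.
{East, West}: service 853 + fixed 512 = 1365
{North, East}: Milton→East 50, Brent→East 104, Upton→East 77, Quay→East 96, Joliet→North 225, Galt→North 64, Tring→East 57, Norris→North 80. Service 753; fixed 619; total 1372.
{North, South, East, West}: service 640 + fixed 1457 = 2097
(All 15 nonempty subsets were checked; East only is lowest.)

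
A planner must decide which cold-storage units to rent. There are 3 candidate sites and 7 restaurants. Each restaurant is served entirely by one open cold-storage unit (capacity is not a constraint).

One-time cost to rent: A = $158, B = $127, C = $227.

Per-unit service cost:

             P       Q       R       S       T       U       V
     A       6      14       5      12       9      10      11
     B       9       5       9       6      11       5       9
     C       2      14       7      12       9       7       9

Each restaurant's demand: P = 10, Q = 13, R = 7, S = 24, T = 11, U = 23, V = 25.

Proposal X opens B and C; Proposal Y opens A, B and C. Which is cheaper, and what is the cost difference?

Proposal X is cheaper by 144.

Proposal X: {B, C}: P→C 2·10=20, Q→B 5·13=65, R→C 7·7=49, S→B 6·24=144, T→C 9·11=99, U→B 5·23=115, V→B 9·25=225. Service 717; fixed 354; total 1071.
Proposal Y: {A, B, C}: P→C 2·10=20, Q→B 5·13=65, R→A 5·7=35, S→B 6·24=144, T→A 9·11=99, U→B 5·23=115, V→B 9·25=225. Service 703; fixed 512; total 1215.
Difference: |1071 − 1215| = 144.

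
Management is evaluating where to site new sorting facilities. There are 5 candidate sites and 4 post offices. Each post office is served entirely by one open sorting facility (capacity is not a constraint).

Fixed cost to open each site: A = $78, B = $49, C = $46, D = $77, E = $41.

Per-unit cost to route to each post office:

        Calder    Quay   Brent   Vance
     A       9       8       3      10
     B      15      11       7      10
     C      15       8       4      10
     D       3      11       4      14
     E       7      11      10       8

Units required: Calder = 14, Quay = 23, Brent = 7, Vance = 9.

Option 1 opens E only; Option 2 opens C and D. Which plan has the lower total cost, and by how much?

Option 1: {E}: Calder→E 7·14=98, Quay→E 11·23=253, Brent→E 10·7=70, Vance→E 8·9=72. Service 493; fixed 41; total 534.
Option 2: {C, D}: Calder→D 3·14=42, Quay→C 8·23=184, Brent→C 4·7=28, Vance→C 10·9=90. Service 344; fixed 123; total 467.
Difference: |534 − 467| = 67.

Option 2 is cheaper by 67.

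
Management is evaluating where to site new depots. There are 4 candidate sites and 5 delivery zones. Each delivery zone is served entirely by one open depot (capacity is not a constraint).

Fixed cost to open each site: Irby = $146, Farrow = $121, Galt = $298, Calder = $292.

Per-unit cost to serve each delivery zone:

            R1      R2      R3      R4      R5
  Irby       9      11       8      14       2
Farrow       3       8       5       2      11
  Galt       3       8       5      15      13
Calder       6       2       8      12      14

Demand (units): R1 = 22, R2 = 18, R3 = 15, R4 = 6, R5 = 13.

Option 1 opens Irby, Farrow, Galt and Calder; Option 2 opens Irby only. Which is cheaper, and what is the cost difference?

Option 2 is cheaper by 300.

Option 1: {Irby, Farrow, Galt, Calder}: R1→Farrow 3·22=66, R2→Calder 2·18=36, R3→Farrow 5·15=75, R4→Farrow 2·6=12, R5→Irby 2·13=26. Service 215; fixed 857; total 1072.
Option 2: {Irby}: R1→Irby 9·22=198, R2→Irby 11·18=198, R3→Irby 8·15=120, R4→Irby 14·6=84, R5→Irby 2·13=26. Service 626; fixed 146; total 772.
Difference: |1072 − 772| = 300.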